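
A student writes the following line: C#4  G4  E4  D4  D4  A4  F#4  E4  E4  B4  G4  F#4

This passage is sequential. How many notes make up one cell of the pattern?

4

There are 12 notes; a 4-note unit gives 3 cells:
C#4 G4 E4 D4 | D4 A4 F#4 E4 | E4 B4 G4 F#4
That's a consistent up a 2nd shift per cell, and no other grouping gives one.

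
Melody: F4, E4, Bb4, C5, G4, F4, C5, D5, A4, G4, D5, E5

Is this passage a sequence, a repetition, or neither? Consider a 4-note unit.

Each 4-note cell is the previous one transposed up a 2nd.

sequence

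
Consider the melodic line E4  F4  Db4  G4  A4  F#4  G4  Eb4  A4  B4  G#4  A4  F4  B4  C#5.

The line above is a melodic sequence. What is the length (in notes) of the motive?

Try groups of 5 (3 cells in 15 notes):
E4 F4 Db4 G4 A4 | F#4 G4 Eb4 A4 B4 | G#4 A4 F4 B4 C#5
Every group is a transposition up a 2nd of the one before; no shorter unit works.

5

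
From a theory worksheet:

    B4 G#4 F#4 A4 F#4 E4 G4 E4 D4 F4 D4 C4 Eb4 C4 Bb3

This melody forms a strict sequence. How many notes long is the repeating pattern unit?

3

Try groups of 3 (5 cells in 15 notes):
B4 G#4 F#4 | A4 F#4 E4 | G4 E4 D4 | F4 D4 C4 | Eb4 C4 Bb3
That's a consistent down a 2nd shift per cell, and no other grouping gives one.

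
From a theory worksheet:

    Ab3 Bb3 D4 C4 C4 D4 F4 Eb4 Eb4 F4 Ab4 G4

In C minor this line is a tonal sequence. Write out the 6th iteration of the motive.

With a 4-note motive the entries are Ab3, C4, Eb4, each up a 3rd from the previous.
Extending up a 3rd: G4 → Bb4 → D5.
So cell 6 is D5 Eb5 G5 F5.

D5 Eb5 G5 F5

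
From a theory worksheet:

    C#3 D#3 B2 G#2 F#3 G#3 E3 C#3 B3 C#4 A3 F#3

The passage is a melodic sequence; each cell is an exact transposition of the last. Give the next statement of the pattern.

Taking 4-note groups, the heads are C#3, F#3, B3: the pattern moves up a 4th.
Statement 4 starts on E4 and keeps the same exact contour: E4 F#4 D4 B3.

E4 F#4 D4 B3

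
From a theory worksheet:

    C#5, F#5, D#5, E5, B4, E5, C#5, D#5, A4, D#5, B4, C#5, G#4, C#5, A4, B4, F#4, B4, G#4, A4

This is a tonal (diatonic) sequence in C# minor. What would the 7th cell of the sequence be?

D#4 G#4 E4 F#4

The 4-note cells begin on C#5, B4, A4, G#4, F#4 — each down a 2nd from the last.
Continuing the starts: E4 → D#4.
So cell 7 is D#4 G#4 E4 F#4.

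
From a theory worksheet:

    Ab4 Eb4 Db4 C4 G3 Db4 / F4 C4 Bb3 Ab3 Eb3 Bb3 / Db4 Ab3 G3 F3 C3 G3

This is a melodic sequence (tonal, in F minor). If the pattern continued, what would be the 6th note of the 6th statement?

The unit is 6 notes. Position-6 pitches of the 3 shown cells: Db4, Bb3, G3.
Extending down a 3rd: Eb3 → C3 → Ab2.

Ab2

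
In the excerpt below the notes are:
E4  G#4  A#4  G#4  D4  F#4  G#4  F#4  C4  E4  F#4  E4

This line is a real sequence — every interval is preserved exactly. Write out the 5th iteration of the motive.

Unit = 4 notes; the statements start on E4, D4, C4, moving down a 2nd each time.
Extending down a 2nd: Bb3 → Ab3.
So cell 5 is Ab3 C4 D4 C4.

Ab3 C4 D4 C4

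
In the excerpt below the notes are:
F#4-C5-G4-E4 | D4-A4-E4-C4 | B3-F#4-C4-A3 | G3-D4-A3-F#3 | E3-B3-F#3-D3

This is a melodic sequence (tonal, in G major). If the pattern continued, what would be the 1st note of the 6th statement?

C3

The unit is 4 notes. Position-1 pitches of the 5 shown cells: F#4, D4, B3, G3, E3.
From E3, down a 3rd gives C3.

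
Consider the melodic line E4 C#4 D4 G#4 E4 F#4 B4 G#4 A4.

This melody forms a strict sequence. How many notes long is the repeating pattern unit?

3

Try groups of 3 (3 cells in 9 notes):
E4 C#4 D4 | G#4 E4 F#4 | B4 G#4 A4
Every group is a transposition up a 3rd of the one before; no shorter unit works.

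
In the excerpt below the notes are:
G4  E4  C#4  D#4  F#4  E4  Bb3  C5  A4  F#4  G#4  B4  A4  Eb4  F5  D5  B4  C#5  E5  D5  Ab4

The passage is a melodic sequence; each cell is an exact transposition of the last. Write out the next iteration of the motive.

Unit = 7 notes; the statements start on G4, C5, F5, moving up a 4th each time.
Statement 4 starts on Bb5 and keeps the same exact contour: Bb5 G5 E5 F#5 A5 G5 Db5.

Bb5 G5 E5 F#5 A5 G5 Db5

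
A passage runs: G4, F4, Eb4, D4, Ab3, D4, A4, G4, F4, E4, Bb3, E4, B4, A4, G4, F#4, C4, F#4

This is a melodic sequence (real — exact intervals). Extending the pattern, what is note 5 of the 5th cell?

Grouping in 6s, the 5th note of each cell is Ab3, Bb3, C4.
Carrying that up a 2nd forward: D4 → E4.

E4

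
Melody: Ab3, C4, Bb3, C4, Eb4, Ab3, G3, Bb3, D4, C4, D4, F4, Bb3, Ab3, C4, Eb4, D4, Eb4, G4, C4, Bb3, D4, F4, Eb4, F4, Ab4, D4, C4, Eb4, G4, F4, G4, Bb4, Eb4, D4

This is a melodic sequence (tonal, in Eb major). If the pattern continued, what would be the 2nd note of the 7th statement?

Bb4

With 7-note cells, note 2 of each statement runs C4, D4, Eb4, F4, G4.
Each moves up a 2nd. Continuing: Ab4 → Bb4.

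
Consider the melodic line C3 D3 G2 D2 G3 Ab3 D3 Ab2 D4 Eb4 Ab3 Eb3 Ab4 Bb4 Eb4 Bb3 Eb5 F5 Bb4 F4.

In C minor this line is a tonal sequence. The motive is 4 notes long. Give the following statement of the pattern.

Bb5 C6 F5 C5

The 4-note cells begin on C3, G3, D4, Ab4, Eb5 — each up a 5th from the last.
Statement 6 starts on Bb5 and keeps the same diatonic contour: Bb5 C6 F5 C5.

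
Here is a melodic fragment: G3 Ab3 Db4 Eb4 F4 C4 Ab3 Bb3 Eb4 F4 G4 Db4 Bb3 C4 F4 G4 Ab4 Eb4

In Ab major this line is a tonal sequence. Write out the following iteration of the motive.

Unit = 6 notes; the statements start on G3, Ab3, Bb3, moving up a 2nd each time.
From C4 the diatonic shape gives C4 Db4 G4 Ab4 Bb4 F4.

C4 Db4 G4 Ab4 Bb4 F4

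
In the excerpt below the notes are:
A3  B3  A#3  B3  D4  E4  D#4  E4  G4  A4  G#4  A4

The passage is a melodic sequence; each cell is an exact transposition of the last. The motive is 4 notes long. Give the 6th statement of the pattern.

Taking 4-note groups, the heads are A3, D4, G4: the pattern moves up a 4th.
Extending up a 4th: C5 → F5 → Bb5.
So cell 6 is Bb5 C6 B5 C6.

Bb5 C6 B5 C6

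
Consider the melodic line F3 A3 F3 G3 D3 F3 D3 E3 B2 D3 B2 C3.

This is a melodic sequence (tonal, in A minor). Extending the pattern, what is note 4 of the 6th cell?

The unit is 4 notes. Position-4 pitches of the 3 shown cells: G3, E3, C3.
Carrying that down a 3rd forward: A2 → F2 → D2.

D2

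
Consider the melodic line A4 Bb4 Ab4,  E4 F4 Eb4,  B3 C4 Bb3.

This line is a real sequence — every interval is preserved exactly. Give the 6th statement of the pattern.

G#2 A2 G2

Taking 3-note groups, the heads are A4, E4, B3: the pattern moves down a 4th.
Continuing the starts: F#3 → C#3 → G#2.
Statement 6 starts on G#2 and keeps the same exact contour: G#2 A2 G2.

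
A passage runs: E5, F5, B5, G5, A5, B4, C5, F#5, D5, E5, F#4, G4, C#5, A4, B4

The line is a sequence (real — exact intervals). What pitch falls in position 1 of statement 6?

The unit is 5 notes. Position-1 pitches of the 3 shown cells: E5, B4, F#4.
Each moves down a 4th. Continuing: C#4 → G#3 → D#3.

D#3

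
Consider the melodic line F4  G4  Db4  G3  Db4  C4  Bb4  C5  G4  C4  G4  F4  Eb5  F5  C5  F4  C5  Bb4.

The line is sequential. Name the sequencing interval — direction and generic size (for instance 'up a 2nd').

up a 4th

With a 6-note motive the entries are F4, Bb4, Eb5, each up a 4th from the previous.
From F4 to Bb4: up a 4th.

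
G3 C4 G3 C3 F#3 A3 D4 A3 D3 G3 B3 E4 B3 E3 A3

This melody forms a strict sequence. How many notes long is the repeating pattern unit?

Try groups of 5 (3 cells in 15 notes):
G3 C4 G3 C3 F#3 | A3 D4 A3 D3 G3 | B3 E4 B3 E3 A3
Every group is a transposition up a 2nd of the one before; no shorter unit works.

5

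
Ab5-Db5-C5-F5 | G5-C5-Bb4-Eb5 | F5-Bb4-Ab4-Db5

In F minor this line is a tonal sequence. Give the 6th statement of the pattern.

The 4-note cells begin on Ab5, G5, F5 — each down a 2nd from the last.
Extending down a 2nd: Eb5 → Db5 → C5.
Statement 6 starts on C5 and keeps the same diatonic contour: C5 F4 Eb4 Ab4.

C5 F4 Eb4 Ab4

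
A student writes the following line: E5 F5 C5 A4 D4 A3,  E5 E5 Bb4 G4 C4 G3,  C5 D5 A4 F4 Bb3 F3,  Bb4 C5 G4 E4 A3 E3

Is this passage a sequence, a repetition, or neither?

Note 1 of cell 2 is E5; if this were a sequence it would be D5. No unit length gives a consistent transposition pattern.

neither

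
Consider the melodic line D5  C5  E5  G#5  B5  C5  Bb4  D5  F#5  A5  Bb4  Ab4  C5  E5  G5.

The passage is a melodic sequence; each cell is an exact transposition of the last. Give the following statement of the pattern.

Ab4 Gb4 Bb4 D5 F5

The 5-note cells begin on D5, C5, Bb4 — each down a 2nd from the last.
Statement 4 starts on Ab4 and keeps the same exact contour: Ab4 Gb4 Bb4 D5 F5.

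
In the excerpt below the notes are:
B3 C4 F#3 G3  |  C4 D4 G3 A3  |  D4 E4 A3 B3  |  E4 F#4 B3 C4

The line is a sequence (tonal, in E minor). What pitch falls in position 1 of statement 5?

F#4

With 4-note cells, note 1 of each statement runs B3, C4, D4, E4.
One more up a 2nd gives F#4.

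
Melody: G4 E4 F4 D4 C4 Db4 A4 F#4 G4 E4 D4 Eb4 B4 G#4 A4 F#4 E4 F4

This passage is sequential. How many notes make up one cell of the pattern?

18 notes total. Splitting into 3 groups of 6:
G4 E4 F4 D4 C4 Db4 | A4 F#4 G4 E4 D4 Eb4 | B4 G#4 A4 F#4 E4 F4
That's a consistent up a 2nd shift per cell, and no other grouping gives one.

6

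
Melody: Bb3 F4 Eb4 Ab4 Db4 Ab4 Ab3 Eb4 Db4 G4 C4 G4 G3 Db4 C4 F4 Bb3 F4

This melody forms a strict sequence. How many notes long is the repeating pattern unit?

6

Try groups of 6 (3 cells in 18 notes):
Bb3 F4 Eb4 Ab4 Db4 Ab4 | Ab3 Eb4 Db4 G4 C4 G4 | G3 Db4 C4 F4 Bb3 F4
Every group is a transposition down a 2nd of the one before; no shorter unit works.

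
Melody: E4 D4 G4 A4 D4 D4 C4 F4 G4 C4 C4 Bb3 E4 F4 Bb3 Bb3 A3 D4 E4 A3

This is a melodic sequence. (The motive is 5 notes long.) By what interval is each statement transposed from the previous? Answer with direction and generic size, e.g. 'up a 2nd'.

down a 2nd

Unit = 5 notes; the statements start on E4, D4, C4, Bb3, moving down a 2nd each time.
E4 to D4 is down a 2nd.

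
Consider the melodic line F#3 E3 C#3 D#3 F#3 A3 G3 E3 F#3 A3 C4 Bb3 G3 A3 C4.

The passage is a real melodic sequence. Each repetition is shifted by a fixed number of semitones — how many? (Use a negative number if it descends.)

Taking 5-note groups, the heads are F#3, A3, C4: the pattern moves up a 3rd.
F#3 to A3 spans +3 semitones.

3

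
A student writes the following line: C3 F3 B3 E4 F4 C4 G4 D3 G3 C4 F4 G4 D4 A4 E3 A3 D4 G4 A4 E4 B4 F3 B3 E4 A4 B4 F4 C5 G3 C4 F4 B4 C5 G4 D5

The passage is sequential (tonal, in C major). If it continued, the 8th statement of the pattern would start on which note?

C4

Taking 7-note groups, the heads are C3, D3, E3, F3, G3: the pattern moves up a 2nd.
Extending the heads up a 2nd: A3 → B3 → C4.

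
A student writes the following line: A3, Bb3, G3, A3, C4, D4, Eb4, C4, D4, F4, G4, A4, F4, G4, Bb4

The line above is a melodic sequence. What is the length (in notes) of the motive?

Try groups of 5 (3 cells in 15 notes):
A3 Bb3 G3 A3 C4 | D4 Eb4 C4 D4 F4 | G4 A4 F4 G4 Bb4
Every group is a transposition up a 4th of the one before; no shorter unit works.

5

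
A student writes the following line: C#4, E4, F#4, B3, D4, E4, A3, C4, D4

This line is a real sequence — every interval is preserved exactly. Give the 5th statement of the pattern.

Taking 3-note groups, the heads are C#4, B3, A3: the pattern moves down a 2nd.
Continuing the starts: G3 → F3.
From F3 the exact shape gives F3 Ab3 Bb3.

F3 Ab3 Bb3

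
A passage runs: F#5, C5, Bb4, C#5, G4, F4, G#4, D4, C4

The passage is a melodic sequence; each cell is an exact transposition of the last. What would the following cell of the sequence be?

D#4 A3 G3

Unit = 3 notes; the statements start on F#5, C#5, G#4, moving down a 4th each time.
Statement 4 starts on D#4 and keeps the same exact contour: D#4 A3 G3.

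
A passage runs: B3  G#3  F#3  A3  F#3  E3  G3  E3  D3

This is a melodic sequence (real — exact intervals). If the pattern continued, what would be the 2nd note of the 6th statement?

Bb2

The unit is 3 notes. Position-2 pitches of the 3 shown cells: G#3, F#3, E3.
Each moves down a 2nd. Continuing: D3 → C3 → Bb2.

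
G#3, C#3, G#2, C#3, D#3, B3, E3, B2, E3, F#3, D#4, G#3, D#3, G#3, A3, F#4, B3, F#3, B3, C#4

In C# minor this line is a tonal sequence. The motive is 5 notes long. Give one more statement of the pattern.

The 5-note cells begin on G#3, B3, D#4, F#4 — each up a 3rd from the last.
Statement 5 starts on A4 and keeps the same diatonic contour: A4 D#4 A3 D#4 E4.

A4 D#4 A3 D#4 E4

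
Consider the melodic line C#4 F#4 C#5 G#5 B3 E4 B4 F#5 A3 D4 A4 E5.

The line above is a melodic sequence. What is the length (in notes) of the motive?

4

12 notes total. Splitting into 3 groups of 4:
C#4 F#4 C#5 G#5 | B3 E4 B4 F#5 | A3 D4 A4 E5
Each cell is the previous one down a 2nd — so the unit is 4 notes.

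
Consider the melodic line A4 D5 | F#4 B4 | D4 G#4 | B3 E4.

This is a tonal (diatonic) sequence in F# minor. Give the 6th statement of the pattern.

Unit = 2 notes; the statements start on A4, F#4, D4, B3, moving down a 3rd each time.
Extending down a 3rd: G#3 → E3.
Statement 6 starts on E3 and keeps the same diatonic contour: E3 A3.

E3 A3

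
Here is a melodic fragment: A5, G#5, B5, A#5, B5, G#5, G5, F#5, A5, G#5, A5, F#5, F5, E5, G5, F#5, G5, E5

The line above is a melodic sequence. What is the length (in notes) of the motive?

6

There are 18 notes; a 6-note unit gives 3 cells:
A5 G#5 B5 A#5 B5 G#5 | G5 F#5 A5 G#5 A5 F#5 | F5 E5 G5 F#5 G5 E5
That's a consistent down a 2nd shift per cell, and no other grouping gives one.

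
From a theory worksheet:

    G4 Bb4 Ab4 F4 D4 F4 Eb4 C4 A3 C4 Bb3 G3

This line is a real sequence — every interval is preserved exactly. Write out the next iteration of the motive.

E3 G3 F3 D3

The 4-note cells begin on G4, D4, A3 — each down a 4th from the last.
So cell 4 is E3 G3 F3 D3.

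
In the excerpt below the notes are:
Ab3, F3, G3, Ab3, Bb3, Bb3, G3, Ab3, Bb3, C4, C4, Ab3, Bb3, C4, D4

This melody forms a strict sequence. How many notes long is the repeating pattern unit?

15 notes total. Splitting into 3 groups of 5:
Ab3 F3 G3 Ab3 Bb3 | Bb3 G3 Ab3 Bb3 C4 | C4 Ab3 Bb3 C4 D4
Every group is a transposition up a 2nd of the one before; no shorter unit works.

5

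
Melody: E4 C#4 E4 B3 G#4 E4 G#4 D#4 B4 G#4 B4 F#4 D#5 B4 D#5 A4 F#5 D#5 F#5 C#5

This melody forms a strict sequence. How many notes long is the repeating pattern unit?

Try groups of 4 (5 cells in 20 notes):
E4 C#4 E4 B3 | G#4 E4 G#4 D#4 | B4 G#4 B4 F#4 | D#5 B4 D#5 A4 | F#5 D#5 F#5 C#5
That's a consistent up a 3rd shift per cell, and no other grouping gives one.

4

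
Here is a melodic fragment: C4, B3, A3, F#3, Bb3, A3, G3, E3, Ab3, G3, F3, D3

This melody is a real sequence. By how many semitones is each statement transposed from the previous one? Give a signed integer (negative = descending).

The 4-note cells begin on C4, Bb3, Ab3 — each down a 2nd from the last.
C4→Bb3 is 58 − 60 = -2 semitones.

-2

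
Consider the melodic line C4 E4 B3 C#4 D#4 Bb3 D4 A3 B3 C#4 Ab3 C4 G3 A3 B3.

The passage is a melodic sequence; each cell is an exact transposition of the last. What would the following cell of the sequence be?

Gb3 Bb3 F3 G3 A3

Unit = 5 notes; the statements start on C4, Bb3, Ab3, moving down a 2nd each time.
So cell 4 is Gb3 Bb3 F3 G3 A3.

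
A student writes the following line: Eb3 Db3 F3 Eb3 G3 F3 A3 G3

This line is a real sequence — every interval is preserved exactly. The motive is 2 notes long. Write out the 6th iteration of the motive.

With a 2-note motive the entries are Eb3, F3, G3, A3, each up a 2nd from the previous.
Continuing the starts: B3 → C#4.
So cell 6 is C#4 B3.

C#4 B3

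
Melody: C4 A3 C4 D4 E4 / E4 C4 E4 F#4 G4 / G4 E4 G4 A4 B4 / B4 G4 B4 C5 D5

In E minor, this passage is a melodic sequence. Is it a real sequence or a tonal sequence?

Every note is diatonic to E minor.
Cell 1 has -3 semitones from note 1 to 2, but cell 2 has -4 — the interval quality changes while the contour stays the same, which is the hallmark of a tonal sequence.

tonal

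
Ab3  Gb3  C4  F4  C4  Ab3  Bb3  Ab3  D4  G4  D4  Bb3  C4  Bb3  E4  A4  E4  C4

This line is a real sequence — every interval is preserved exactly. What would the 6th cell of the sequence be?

The 6-note cells begin on Ab3, Bb3, C4 — each up a 2nd from the last.
Carrying on: D4 → E4 → F#4.
Statement 6 starts on F#4 and keeps the same exact contour: F#4 E4 A#4 D#5 A#4 F#4.

F#4 E4 A#4 D#5 A#4 F#4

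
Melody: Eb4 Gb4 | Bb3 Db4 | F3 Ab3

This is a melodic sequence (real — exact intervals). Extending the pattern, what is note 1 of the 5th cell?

G2

With 2-note cells, note 1 of each statement runs Eb4, Bb3, F3.
Each moves down a 4th. Continuing: C3 → G2.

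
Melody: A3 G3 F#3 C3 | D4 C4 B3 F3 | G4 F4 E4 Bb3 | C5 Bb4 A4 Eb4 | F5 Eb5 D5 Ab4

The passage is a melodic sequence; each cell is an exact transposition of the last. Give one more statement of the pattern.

Unit = 4 notes; the statements start on A3, D4, G4, C5, F5, moving up a 4th each time.
So cell 6 is Bb5 Ab5 G5 Db5.

Bb5 Ab5 G5 Db5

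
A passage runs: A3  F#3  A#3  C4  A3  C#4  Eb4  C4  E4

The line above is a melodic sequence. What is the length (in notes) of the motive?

Try groups of 3 (3 cells in 9 notes):
A3 F#3 A#3 | C4 A3 C#4 | Eb4 C4 E4
Every group is a transposition up a 3rd of the one before; no shorter unit works.

3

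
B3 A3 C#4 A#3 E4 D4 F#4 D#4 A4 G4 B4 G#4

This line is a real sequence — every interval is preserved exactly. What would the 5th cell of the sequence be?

G5 F5 A5 F#5

Unit = 4 notes; the statements start on B3, E4, A4, moving up a 4th each time.
Carrying on: D5 → G5.
So cell 5 is G5 F5 A5 F#5.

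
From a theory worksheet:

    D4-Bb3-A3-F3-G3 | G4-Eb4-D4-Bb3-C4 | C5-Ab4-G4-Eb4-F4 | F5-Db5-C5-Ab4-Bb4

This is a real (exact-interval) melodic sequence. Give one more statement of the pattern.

The 5-note cells begin on D4, G4, C5, F5 — each up a 4th from the last.
Statement 5 starts on Bb5 and keeps the same exact contour: Bb5 Gb5 F5 Db5 Eb5.

Bb5 Gb5 F5 Db5 Eb5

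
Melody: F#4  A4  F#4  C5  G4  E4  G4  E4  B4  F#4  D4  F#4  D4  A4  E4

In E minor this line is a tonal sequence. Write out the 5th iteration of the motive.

Taking 5-note groups, the heads are F#4, E4, D4: the pattern moves down a 2nd.
Carrying on: C4 → B3.
So cell 5 is B3 D4 B3 F#4 C4.

B3 D4 B3 F#4 C4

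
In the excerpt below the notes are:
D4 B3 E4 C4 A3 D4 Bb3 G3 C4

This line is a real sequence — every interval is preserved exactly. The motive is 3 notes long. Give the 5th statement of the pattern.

Unit = 3 notes; the statements start on D4, C4, Bb3, moving down a 2nd each time.
Extending down a 2nd: Ab3 → Gb3.
From Gb3 the exact shape gives Gb3 Eb3 Ab3.

Gb3 Eb3 Ab3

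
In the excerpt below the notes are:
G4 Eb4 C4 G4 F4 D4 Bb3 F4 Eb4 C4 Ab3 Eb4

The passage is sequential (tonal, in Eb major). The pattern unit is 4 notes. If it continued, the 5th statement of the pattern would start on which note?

Taking 4-note groups, the heads are G4, F4, Eb4: the pattern moves down a 2nd.
Continuing: D4 → C4. Statement 5 starts on C4.

C4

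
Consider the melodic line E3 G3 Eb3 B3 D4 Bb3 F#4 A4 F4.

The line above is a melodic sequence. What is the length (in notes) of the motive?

There are 9 notes; a 3-note unit gives 3 cells:
E3 G3 Eb3 | B3 D4 Bb3 | F#4 A4 F4
Each cell is the previous one up a 5th — so the unit is 3 notes.

3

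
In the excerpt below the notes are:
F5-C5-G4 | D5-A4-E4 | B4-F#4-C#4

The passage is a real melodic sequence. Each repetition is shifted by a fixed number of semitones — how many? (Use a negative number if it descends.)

The 3-note cells begin on F5, D5, B4 — each down a 3rd from the last.
F5 to D5 spans -3 semitones.

-3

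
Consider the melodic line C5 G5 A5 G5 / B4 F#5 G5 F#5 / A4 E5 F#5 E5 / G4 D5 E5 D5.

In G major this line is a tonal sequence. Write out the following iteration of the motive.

F#4 C5 D5 C5

With a 4-note motive the entries are C5, B4, A4, G4, each down a 2nd from the previous.
So cell 5 is F#4 C5 D5 C5.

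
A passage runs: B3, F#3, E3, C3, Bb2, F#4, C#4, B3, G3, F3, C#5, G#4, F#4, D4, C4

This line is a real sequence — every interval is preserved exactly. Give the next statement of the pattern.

G#5 D#5 C#5 A4 G4

Taking 5-note groups, the heads are B3, F#4, C#5: the pattern moves up a 5th.
From G#5 the exact shape gives G#5 D#5 C#5 A4 G4.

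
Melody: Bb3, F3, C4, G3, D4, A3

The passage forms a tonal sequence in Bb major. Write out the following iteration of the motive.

With a 2-note motive the entries are Bb3, C4, D4, each up a 2nd from the previous.
From Eb4 the diatonic shape gives Eb4 Bb3.

Eb4 Bb3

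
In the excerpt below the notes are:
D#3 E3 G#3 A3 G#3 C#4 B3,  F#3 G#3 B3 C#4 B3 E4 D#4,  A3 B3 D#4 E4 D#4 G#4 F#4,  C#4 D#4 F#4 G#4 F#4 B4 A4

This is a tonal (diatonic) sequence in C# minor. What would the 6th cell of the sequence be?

The 7-note cells begin on D#3, F#3, A3, C#4 — each up a 3rd from the last.
Continuing the starts: E4 → G#4.
From G#4 the diatonic shape gives G#4 A4 C#5 D#5 C#5 F#5 E5.

G#4 A4 C#5 D#5 C#5 F#5 E5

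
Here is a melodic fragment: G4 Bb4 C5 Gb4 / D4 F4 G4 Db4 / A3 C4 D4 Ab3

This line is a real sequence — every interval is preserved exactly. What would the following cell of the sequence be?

E3 G3 A3 Eb3

The 4-note cells begin on G4, D4, A3 — each down a 4th from the last.
From E3 the exact shape gives E3 G3 A3 Eb3.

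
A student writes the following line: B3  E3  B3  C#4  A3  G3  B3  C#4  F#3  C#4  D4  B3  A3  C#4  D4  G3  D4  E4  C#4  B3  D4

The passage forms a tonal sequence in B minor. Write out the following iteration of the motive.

E4 A3 E4 F#4 D4 C#4 E4

The 7-note cells begin on B3, C#4, D4 — each up a 2nd from the last.
So cell 4 is E4 A3 E4 F#4 D4 C#4 E4.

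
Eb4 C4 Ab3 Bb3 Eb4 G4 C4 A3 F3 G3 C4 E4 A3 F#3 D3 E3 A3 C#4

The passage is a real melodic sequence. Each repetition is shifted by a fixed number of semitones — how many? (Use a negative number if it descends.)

-3

With a 6-note motive the entries are Eb4, C4, A3, each down a 3rd from the previous.
Counting half-steps from Eb4 to C4: -3.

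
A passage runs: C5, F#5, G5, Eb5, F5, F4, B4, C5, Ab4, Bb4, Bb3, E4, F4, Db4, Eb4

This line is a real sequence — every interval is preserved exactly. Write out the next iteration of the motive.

Eb3 A3 Bb3 Gb3 Ab3

With a 5-note motive the entries are C5, F4, Bb3, each down a 5th from the previous.
From Eb3 the exact shape gives Eb3 A3 Bb3 Gb3 Ab3.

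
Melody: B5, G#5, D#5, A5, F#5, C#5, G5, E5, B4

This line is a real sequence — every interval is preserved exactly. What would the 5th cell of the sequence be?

With a 3-note motive the entries are B5, A5, G5, each down a 2nd from the previous.
Extending down a 2nd: F5 → Eb5.
So cell 5 is Eb5 C5 G4.

Eb5 C5 G4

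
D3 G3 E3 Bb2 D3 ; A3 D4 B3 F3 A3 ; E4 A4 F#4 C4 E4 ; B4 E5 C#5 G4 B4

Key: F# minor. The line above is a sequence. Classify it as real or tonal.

Each cell has the same semitone pattern (5, -3, -6, 4) — intervals are preserved exactly.
And G3 lies outside F# minor, so the sequence is real rather than tonal.

real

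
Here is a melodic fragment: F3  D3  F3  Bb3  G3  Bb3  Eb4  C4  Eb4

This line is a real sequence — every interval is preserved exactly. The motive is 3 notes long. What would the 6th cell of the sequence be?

The 3-note cells begin on F3, Bb3, Eb4 — each up a 4th from the last.
Extending up a 4th: Ab4 → Db5 → Gb5.
Statement 6 starts on Gb5 and keeps the same exact contour: Gb5 Eb5 Gb5.

Gb5 Eb5 Gb5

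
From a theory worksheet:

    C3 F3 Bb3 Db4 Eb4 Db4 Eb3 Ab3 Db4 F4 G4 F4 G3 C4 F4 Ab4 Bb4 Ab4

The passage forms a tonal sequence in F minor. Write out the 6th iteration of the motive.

Unit = 6 notes; the statements start on C3, Eb3, G3, moving up a 3rd each time.
Continuing the starts: Bb3 → Db4 → F4.
From F4 the diatonic shape gives F4 Bb4 Eb5 G5 Ab5 G5.

F4 Bb4 Eb5 G5 Ab5 G5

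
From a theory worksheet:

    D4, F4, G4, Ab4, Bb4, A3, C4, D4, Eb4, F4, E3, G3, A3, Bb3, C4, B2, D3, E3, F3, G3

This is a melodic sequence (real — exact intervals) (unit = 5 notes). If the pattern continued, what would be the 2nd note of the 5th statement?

A2

Grouping in 5s, the 2nd note of each cell is F4, C4, G3, D3.
One more down a 4th gives A2.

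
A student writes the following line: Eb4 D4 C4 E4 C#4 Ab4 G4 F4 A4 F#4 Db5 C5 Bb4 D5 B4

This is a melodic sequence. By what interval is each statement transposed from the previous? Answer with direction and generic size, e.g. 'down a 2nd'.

Unit = 5 notes; the statements start on Eb4, Ab4, Db5, moving up a 4th each time.
From Eb4 to Ab4: up a 4th.

up a 4th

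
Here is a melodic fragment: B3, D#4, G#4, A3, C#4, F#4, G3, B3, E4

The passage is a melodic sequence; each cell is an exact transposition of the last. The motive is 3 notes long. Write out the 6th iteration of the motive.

Db3 F3 Bb3

With a 3-note motive the entries are B3, A3, G3, each down a 2nd from the previous.
Extending down a 2nd: F3 → Eb3 → Db3.
From Db3 the exact shape gives Db3 F3 Bb3.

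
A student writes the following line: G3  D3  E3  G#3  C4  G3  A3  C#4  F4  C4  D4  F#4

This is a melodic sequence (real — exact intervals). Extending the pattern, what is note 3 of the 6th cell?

F5

The unit is 4 notes. Position-3 pitches of the 3 shown cells: E3, A3, D4.
Carrying that up a 4th forward: G4 → C5 → F5.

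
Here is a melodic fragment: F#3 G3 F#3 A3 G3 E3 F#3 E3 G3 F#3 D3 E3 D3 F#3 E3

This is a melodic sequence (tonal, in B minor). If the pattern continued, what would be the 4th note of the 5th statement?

D3

With 5-note cells, note 4 of each statement runs A3, G3, F#3.
Each moves down a 2nd. Continuing: E3 → D3.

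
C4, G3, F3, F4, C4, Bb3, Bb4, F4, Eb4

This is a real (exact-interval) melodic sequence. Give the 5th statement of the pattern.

With a 3-note motive the entries are C4, F4, Bb4, each up a 4th from the previous.
Continuing the starts: Eb5 → Ab5.
Statement 5 starts on Ab5 and keeps the same exact contour: Ab5 Eb5 Db5.

Ab5 Eb5 Db5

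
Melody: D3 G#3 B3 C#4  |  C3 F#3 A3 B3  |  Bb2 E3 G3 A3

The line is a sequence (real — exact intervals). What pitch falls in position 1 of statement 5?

With 4-note cells, note 1 of each statement runs D3, C3, Bb2.
Each moves down a 2nd. Continuing: Ab2 → Gb2.

Gb2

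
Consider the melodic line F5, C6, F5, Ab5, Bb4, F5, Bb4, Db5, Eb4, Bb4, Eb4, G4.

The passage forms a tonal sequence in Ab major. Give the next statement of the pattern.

Ab3 Eb4 Ab3 C4

Taking 4-note groups, the heads are F5, Bb4, Eb4: the pattern moves down a 5th.
So cell 4 is Ab3 Eb4 Ab3 C4.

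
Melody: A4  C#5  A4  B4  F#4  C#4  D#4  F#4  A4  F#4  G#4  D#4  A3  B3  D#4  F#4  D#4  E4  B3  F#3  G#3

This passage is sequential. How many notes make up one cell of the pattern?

7

Try groups of 7 (3 cells in 21 notes):
A4 C#5 A4 B4 F#4 C#4 D#4 | F#4 A4 F#4 G#4 D#4 A3 B3 | D#4 F#4 D#4 E4 B3 F#3 G#3
Each cell is the previous one down a 3rd — so the unit is 7 notes.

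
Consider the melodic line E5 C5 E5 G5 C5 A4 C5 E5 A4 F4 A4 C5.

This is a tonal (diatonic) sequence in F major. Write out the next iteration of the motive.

F4 D4 F4 A4

Unit = 4 notes; the statements start on E5, C5, A4, moving down a 3rd each time.
So cell 4 is F4 D4 F4 A4.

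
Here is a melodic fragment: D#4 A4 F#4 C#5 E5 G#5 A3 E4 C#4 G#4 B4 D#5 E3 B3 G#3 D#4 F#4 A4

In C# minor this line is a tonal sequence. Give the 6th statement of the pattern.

Unit = 6 notes; the statements start on D#4, A3, E3, moving down a 4th each time.
Extending down a 4th: B2 → F#2 → C#2.
So cell 6 is C#2 G#2 E2 B2 D#3 F#3.

C#2 G#2 E2 B2 D#3 F#3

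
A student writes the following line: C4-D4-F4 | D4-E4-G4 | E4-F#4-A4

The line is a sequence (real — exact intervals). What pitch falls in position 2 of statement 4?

Grouping in 3s, the 2nd note of each cell is D4, E4, F#4.
From F#4, up a 2nd gives G#4.

G#4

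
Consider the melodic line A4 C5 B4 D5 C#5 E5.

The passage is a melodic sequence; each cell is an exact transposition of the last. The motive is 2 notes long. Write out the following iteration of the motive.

Unit = 2 notes; the statements start on A4, B4, C#5, moving up a 2nd each time.
So cell 4 is D#5 F#5.

D#5 F#5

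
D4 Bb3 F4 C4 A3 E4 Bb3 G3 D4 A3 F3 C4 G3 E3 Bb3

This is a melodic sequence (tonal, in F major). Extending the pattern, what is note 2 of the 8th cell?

With 3-note cells, note 2 of each statement runs Bb3, A3, G3, F3, E3.
Each moves down a 2nd. Continuing: D3 → C3 → Bb2.

Bb2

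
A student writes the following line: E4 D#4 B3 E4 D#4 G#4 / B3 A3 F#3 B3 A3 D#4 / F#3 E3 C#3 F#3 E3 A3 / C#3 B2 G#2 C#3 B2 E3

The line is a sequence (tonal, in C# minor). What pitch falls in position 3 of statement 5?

With 6-note cells, note 3 of each statement runs B3, F#3, C#3, G#2.
Each moves down a 4th; the next is D#2.

D#2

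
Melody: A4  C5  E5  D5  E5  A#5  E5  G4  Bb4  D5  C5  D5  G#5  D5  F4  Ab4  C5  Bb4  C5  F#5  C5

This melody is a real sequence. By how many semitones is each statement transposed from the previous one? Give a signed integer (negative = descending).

-2

With a 7-note motive the entries are A4, G4, F4, each down a 2nd from the previous.
A4 to G4 spans -2 semitones.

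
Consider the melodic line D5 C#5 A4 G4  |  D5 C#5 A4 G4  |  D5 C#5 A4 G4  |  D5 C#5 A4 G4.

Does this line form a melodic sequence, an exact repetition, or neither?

Each 4-note cell is identical (D5 C#5 A4 G4), restated at the same pitch.

repetition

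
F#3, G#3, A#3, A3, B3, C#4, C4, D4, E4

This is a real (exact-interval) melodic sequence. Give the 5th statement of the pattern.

Gb4 Ab4 Bb4

With a 3-note motive the entries are F#3, A3, C4, each up a 3rd from the previous.
Continuing the starts: Eb4 → Gb4.
From Gb4 the exact shape gives Gb4 Ab4 Bb4.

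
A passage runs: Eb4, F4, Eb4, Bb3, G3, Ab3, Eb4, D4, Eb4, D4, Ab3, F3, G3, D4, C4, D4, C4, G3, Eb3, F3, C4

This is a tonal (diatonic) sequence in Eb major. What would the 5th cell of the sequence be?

Unit = 7 notes; the statements start on Eb4, D4, C4, moving down a 2nd each time.
Continuing the starts: Bb3 → Ab3.
From Ab3 the diatonic shape gives Ab3 Bb3 Ab3 Eb3 C3 D3 Ab3.

Ab3 Bb3 Ab3 Eb3 C3 D3 Ab3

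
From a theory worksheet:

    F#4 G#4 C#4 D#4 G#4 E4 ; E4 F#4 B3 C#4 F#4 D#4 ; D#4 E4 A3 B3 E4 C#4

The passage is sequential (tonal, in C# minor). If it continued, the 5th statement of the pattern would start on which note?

B3

Taking 6-note groups, the heads are F#4, E4, D#4: the pattern moves down a 2nd.
Continuing: C#4 → B3. Statement 5 starts on B3.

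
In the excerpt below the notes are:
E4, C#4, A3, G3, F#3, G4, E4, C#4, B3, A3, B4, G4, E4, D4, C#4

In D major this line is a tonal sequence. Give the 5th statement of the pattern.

The 5-note cells begin on E4, G4, B4 — each up a 3rd from the last.
Carrying on: D5 → F#5.
Statement 5 starts on F#5 and keeps the same diatonic contour: F#5 D5 B4 A4 G4.

F#5 D5 B4 A4 G4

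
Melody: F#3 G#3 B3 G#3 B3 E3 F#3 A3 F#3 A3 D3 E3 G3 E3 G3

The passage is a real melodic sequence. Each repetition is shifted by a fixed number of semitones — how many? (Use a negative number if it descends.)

Unit = 5 notes; the statements start on F#3, E3, D3, moving down a 2nd each time.
Counting half-steps from F#3 to E3: -2.

-2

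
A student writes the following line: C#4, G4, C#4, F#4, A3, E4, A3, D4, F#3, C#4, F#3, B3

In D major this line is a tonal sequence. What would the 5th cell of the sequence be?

With a 4-note motive the entries are C#4, A3, F#3, each down a 3rd from the previous.
Carrying on: D3 → B2.
So cell 5 is B2 F#3 B2 E3.

B2 F#3 B2 E3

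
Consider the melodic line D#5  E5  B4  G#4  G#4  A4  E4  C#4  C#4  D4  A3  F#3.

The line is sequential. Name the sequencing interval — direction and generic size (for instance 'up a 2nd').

down a 5th

Unit = 4 notes; the statements start on D#5, G#4, C#4, moving down a 5th each time.
D#5 to G#4 is down a 5th.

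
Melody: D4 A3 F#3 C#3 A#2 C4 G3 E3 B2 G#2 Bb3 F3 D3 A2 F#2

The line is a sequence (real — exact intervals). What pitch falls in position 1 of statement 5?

Gb3

The unit is 5 notes. Position-1 pitches of the 3 shown cells: D4, C4, Bb3.
Each moves down a 2nd. Continuing: Ab3 → Gb3.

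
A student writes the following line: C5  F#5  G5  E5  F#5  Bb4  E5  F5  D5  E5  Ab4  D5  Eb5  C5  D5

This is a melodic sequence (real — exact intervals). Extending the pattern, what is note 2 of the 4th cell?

The unit is 5 notes. Position-2 pitches of the 3 shown cells: F#5, E5, D5.
From D5, down a 2nd gives C5.

C5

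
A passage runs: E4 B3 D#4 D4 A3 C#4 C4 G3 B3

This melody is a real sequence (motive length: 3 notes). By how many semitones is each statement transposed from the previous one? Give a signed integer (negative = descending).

-2

Taking 3-note groups, the heads are E4, D4, C4: the pattern moves down a 2nd.
E4 to D4 spans -2 semitones.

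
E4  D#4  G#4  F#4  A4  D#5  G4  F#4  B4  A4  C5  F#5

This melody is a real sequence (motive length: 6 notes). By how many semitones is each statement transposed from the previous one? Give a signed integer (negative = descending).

3

The 6-note cells begin on E4, G4 — each up a 3rd from the last.
E4→G4 is 67 − 64 = 3 semitones.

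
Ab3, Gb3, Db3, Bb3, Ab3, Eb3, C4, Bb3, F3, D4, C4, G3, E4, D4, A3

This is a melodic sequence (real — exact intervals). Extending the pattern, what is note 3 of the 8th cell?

With 3-note cells, note 3 of each statement runs Db3, Eb3, F3, G3, A3.
Each moves up a 2nd. Continuing: B3 → C#4 → D#4.

D#4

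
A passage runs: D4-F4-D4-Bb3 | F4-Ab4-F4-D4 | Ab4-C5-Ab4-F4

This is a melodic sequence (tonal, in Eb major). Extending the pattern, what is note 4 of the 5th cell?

C5

With 4-note cells, note 4 of each statement runs Bb3, D4, F4.
Each moves up a 3rd. Continuing: Ab4 → C5.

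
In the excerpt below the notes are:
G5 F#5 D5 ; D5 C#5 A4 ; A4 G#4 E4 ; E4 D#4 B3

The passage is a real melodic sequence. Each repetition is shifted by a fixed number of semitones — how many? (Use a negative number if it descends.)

With a 3-note motive the entries are G5, D5, A4, E4, each down a 4th from the previous.
Counting half-steps from G5 to D5: -5.

-5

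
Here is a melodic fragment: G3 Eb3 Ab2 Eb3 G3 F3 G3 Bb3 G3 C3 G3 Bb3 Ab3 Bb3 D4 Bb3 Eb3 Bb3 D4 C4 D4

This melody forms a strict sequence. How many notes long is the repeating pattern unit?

There are 21 notes; a 7-note unit gives 3 cells:
G3 Eb3 Ab2 Eb3 G3 F3 G3 | Bb3 G3 C3 G3 Bb3 Ab3 Bb3 | D4 Bb3 Eb3 Bb3 D4 C4 D4
Each cell is the previous one up a 3rd — so the unit is 7 notes.

7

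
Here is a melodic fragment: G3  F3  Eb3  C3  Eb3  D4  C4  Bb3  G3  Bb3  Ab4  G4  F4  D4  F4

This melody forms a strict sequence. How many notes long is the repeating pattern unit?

5

There are 15 notes; a 5-note unit gives 3 cells:
G3 F3 Eb3 C3 Eb3 | D4 C4 Bb3 G3 Bb3 | Ab4 G4 F4 D4 F4
Each cell is the previous one up a 5th — so the unit is 5 notes.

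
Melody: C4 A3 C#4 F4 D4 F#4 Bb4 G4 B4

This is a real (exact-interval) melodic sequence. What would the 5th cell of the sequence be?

With a 3-note motive the entries are C4, F4, Bb4, each up a 4th from the previous.
Extending up a 4th: Eb5 → Ab5.
So cell 5 is Ab5 F5 A5.

Ab5 F5 A5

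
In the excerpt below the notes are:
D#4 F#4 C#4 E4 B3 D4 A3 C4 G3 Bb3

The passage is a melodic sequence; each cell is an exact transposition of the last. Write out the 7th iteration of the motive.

Eb3 Gb3

The 2-note cells begin on D#4, C#4, B3, A3, G3 — each down a 2nd from the last.
Extending down a 2nd: F3 → Eb3.
From Eb3 the exact shape gives Eb3 Gb3.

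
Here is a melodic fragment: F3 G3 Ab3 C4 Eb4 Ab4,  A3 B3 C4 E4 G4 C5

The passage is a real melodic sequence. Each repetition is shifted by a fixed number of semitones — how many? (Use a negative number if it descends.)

4

The 6-note cells begin on F3, A3 — each up a 3rd from the last.
F3 to A3 spans +4 semitones.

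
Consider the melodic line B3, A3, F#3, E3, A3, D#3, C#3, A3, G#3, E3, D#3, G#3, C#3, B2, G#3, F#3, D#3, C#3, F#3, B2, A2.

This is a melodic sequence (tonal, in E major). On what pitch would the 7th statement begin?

Taking 7-note groups, the heads are B3, A3, G#3: the pattern moves down a 2nd.
Continuing: F#3 → E3 → D#3 → C#3. Statement 7 starts on C#3.

C#3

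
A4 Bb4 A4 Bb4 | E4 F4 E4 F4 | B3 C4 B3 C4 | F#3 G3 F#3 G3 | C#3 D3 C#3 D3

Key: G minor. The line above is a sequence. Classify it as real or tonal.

real

Each cell has the same semitone pattern (1, -1, 1) — intervals are preserved exactly.
And E4 lies outside G minor, so the sequence is real rather than tonal.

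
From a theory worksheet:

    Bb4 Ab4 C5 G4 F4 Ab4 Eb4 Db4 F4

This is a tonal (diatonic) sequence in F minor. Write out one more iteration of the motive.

The 3-note cells begin on Bb4, G4, Eb4 — each down a 3rd from the last.
Statement 4 starts on C4 and keeps the same diatonic contour: C4 Bb3 Db4.

C4 Bb3 Db4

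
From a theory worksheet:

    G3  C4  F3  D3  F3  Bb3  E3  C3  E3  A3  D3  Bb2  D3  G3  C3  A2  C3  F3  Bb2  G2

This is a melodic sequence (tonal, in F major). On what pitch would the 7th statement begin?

The 4-note cells begin on G3, F3, E3, D3, C3 — each down a 2nd from the last.
Extending the heads down a 2nd: Bb2 → A2.

A2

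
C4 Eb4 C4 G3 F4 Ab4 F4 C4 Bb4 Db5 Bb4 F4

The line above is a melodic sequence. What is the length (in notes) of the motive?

Try groups of 4 (3 cells in 12 notes):
C4 Eb4 C4 G3 | F4 Ab4 F4 C4 | Bb4 Db5 Bb4 F4
Every group is a transposition up a 4th of the one before; no shorter unit works.

4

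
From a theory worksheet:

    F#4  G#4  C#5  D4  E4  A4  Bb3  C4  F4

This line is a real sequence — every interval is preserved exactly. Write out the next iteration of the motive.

Unit = 3 notes; the statements start on F#4, D4, Bb3, moving down a 3rd each time.
So cell 4 is Gb3 Ab3 Db4.

Gb3 Ab3 Db4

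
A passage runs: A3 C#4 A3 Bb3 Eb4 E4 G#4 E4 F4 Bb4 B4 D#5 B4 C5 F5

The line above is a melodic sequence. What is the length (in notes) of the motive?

5

15 notes total. Splitting into 3 groups of 5:
A3 C#4 A3 Bb3 Eb4 | E4 G#4 E4 F4 Bb4 | B4 D#5 B4 C5 F5
Every group is a transposition up a 5th of the one before; no shorter unit works.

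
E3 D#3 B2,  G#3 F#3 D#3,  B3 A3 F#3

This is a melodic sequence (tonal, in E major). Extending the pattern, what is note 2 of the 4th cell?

C#4

The unit is 3 notes. Position-2 pitches of the 3 shown cells: D#3, F#3, A3.
Each moves up a 3rd; the next is C#4.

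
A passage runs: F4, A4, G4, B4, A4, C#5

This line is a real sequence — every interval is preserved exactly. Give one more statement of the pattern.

B4 D#5

The 2-note cells begin on F4, G4, A4 — each up a 2nd from the last.
So cell 4 is B4 D#5.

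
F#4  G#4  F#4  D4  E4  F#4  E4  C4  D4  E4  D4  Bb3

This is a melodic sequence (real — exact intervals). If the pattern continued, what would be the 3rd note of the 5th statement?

Bb3

With 4-note cells, note 3 of each statement runs F#4, E4, D4.
Carrying that down a 2nd forward: C4 → Bb3.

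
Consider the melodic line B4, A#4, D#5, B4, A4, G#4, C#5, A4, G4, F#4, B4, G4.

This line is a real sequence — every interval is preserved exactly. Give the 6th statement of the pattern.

The 4-note cells begin on B4, A4, G4 — each down a 2nd from the last.
Continuing the starts: F4 → Eb4 → Db4.
Statement 6 starts on Db4 and keeps the same exact contour: Db4 C4 F4 Db4.

Db4 C4 F4 Db4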